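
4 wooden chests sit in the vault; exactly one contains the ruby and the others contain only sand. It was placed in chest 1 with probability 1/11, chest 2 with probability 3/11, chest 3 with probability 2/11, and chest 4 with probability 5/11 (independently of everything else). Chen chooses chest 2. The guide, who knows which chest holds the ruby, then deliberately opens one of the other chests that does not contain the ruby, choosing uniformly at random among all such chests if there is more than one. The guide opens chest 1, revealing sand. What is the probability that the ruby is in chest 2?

Apply Bayes' rule, conditioning on where the ruby actually is.
If it is in chest 1 (prior 1/11): the guide opened chest 1, so this case is ruled out; weight (1/11)·0 = 0.
If it is in chest 2 (prior 3/11): the guide has 3 equally likely choices, so probability 1/3; weight (3/11)·(1/3) = 1/11.
If it is in chest 3 (prior 2/11): the guide has 2 equally likely choices, so probability 1/2; weight (2/11)·(1/2) = 1/11.
If it is in chest 4 (prior 5/11): the guide has 2 equally likely choices, so probability 1/2; weight (5/11)·(1/2) = 5/22.
The weights sum to 9/22.
So P(the ruby in chest 2 | the guide opened chest 1) = (1/11) / (9/22) = 2/9.

2/9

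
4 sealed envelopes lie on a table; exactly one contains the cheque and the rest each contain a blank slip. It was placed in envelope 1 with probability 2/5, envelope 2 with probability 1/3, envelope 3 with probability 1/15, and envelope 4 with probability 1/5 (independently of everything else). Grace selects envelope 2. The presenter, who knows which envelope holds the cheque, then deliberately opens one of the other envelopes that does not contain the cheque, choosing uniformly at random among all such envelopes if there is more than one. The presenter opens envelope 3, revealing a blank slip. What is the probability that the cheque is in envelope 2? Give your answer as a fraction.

10/37

Condition on the true location of the cheque.
If it is in envelope 1 (prior 2/5): the presenter has 2 equally likely choices, so probability 1/2; weight (2/5)·(1/2) = 1/5.
If it is in envelope 2 (prior 1/3): the presenter has 3 equally likely choices, so probability 1/3; weight (1/3)·(1/3) = 1/9.
If it is in envelope 3 (prior 1/15): the presenter opened envelope 3, so this case is ruled out; weight (1/15)·0 = 0.
If it is in envelope 4 (prior 1/5): the presenter has 2 equally likely choices, so probability 1/2; weight (1/5)·(1/2) = 1/10.
The weights sum to 37/90.
So P(the cheque in envelope 2 | the presenter opened envelope 3) = (1/9) / (37/90) = 10/37.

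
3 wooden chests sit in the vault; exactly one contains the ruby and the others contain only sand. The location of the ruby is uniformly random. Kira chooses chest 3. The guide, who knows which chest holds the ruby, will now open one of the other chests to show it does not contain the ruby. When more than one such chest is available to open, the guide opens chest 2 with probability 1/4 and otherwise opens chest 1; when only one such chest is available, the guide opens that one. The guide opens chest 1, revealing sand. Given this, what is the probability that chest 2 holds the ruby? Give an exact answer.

Apply Bayes' rule, conditioning on where the ruby actually is.
If it is in chest 1 (prior 1/3): the guide opened chest 1, so this case is ruled out; weight (1/3)·0 = 0.
If it is in chest 2 (prior 1/3): only chest 1 is available, probability 1; weight (1/3)·1 = 1/3.
If it is in chest 3 (prior 1/3): chest 2 is available but not opened, probability 3/4; weight (1/3)·(3/4) = 1/4.
The weights sum to 7/12.
So P(the ruby in chest 2 | the guide opened chest 1) = (1/3) / (7/12) = 4/7.

4/7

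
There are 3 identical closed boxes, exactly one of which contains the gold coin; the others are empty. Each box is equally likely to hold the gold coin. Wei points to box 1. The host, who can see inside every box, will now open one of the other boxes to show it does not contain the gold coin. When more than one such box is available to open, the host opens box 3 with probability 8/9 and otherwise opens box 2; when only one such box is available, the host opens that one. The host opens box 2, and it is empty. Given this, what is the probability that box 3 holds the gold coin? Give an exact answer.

Apply Bayes' rule, conditioning on where the gold coin actually is.
If it is in box 1 (prior 1/3): box 3 is available but not opened, probability 1/9; weight (1/3)·(1/9) = 1/27.
If it is in box 2 (prior 1/3): the host opened box 2, so this case is ruled out; weight (1/3)·0 = 0.
If it is in box 3 (prior 1/3): only box 2 is available, probability 1; weight (1/3)·1 = 1/3.
The weights sum to 10/27.
So P(the gold coin in box 3 | the host opened box 2) = (1/3) / (10/27) = 9/10.

9/10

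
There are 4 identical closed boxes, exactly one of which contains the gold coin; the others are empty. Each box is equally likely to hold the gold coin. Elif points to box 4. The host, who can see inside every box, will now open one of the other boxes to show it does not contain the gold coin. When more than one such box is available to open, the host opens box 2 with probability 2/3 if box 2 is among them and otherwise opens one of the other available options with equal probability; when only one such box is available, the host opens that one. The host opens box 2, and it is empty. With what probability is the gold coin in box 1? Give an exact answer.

Consider each possible location of the gold coin in turn.
If it is in any of boxes 1, 3, and 4 (prior 1/4 each): box 2 is available, opened with probability 2/3; weight (1/4)·(2/3) = 1/6 each.
If it is in box 2 (prior 1/4): the host opened box 2, so this case is ruled out; weight (1/4)·0 = 0.
The weights sum to 1/2.
So P(the gold coin in box 1 | the host opened box 2) = (1/6) / (1/2) = 1/3.

1/3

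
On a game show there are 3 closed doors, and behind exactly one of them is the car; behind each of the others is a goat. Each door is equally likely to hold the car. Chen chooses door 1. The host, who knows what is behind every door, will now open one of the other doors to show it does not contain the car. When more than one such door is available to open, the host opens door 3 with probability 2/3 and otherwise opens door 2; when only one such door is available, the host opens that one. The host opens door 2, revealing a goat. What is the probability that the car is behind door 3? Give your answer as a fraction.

Apply Bayes' rule, conditioning on where the car actually is.
If it is behind door 1 (prior 1/3): door 3 is available but not opened, probability 1/3; weight (1/3)·(1/3) = 1/9.
If it is behind door 2 (prior 1/3): the host opened door 2, so this case is ruled out; weight (1/3)·0 = 0.
If it is behind door 3 (prior 1/3): only door 2 is available, probability 1; weight (1/3)·1 = 1/3.
The weights sum to 4/9.
So P(the car behind door 3 | the host opened door 2) = (1/3) / (4/9) = 3/4.

3/4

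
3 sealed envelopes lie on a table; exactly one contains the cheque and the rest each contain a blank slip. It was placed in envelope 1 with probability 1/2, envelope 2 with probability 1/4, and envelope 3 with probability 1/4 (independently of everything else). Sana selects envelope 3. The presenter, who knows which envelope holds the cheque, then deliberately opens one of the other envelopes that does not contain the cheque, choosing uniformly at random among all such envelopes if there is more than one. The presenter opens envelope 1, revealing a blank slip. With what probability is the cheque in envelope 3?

1/3

Apply Bayes' rule, conditioning on where the cheque actually is.
If it is in envelope 1 (prior 1/2): the presenter opened envelope 1, so this case is ruled out; weight (1/2)·0 = 0.
If it is in envelope 2 (prior 1/4): the presenter has no choice, probability 1; weight (1/4)·1 = 1/4.
If it is in envelope 3 (prior 1/4): the presenter has 2 equally likely choices, so probability 1/2; weight (1/4)·(1/2) = 1/8.
The weights sum to 3/8.
So P(the cheque in envelope 3 | the presenter opened envelope 1) = (1/8) / (3/8) = 1/3.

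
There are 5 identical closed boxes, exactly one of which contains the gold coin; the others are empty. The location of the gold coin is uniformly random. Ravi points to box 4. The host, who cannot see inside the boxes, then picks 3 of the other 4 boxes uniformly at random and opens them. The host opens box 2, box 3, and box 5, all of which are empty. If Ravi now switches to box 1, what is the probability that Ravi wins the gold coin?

1/2

Consider each possible location of the gold coin in turn.
If it is in either of boxes 1 and 4 (prior 1/5 each): the host picks exactly this set with probability 1/4 regardless, and none is the prize; weight (1/5)·(1/4) = 1/20 each.
If it is in any of boxes 2, 3, and 5 (prior 1/5 each): that box was opened and seen not to hold the prize — ruled out; weight (1/5)·0 = 0 each.
The weights sum to 1/10.
So P(the gold coin in box 1 | the host opened box 2, box 3, and box 5) = (1/20) / (1/10) = 1/2.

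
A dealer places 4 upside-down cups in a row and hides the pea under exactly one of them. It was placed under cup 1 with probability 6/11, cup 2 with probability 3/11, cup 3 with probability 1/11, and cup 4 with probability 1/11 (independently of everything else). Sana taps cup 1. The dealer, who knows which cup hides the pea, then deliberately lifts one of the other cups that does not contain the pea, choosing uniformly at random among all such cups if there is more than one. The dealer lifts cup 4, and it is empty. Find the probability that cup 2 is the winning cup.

3/8

Consider each possible location of the pea in turn.
If it is under cup 1 (prior 6/11): the dealer has 3 equally likely choices, so probability 1/3; weight (6/11)·(1/3) = 2/11.
If it is under cup 2 (prior 3/11): the dealer has 2 equally likely choices, so probability 1/2; weight (3/11)·(1/2) = 3/22.
If it is under cup 3 (prior 1/11): the dealer has 2 equally likely choices, so probability 1/2; weight (1/11)·(1/2) = 1/22.
If it is under cup 4 (prior 1/11): the dealer opened cup 4, so this case is ruled out; weight (1/11)·0 = 0.
The weights sum to 4/11.
So P(the pea under cup 2 | the dealer opened cup 4) = (3/22) / (4/11) = 3/8.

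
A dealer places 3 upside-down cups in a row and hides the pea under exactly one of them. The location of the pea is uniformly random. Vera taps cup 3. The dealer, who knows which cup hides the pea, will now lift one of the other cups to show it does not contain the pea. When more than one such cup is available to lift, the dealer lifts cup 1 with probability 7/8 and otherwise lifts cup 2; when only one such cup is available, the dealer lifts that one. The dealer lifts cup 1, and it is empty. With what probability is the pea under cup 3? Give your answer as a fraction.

Condition on the true location of the pea.
If it is under cup 1 (prior 1/3): the dealer opened cup 1, so this case is ruled out; weight (1/3)·0 = 0.
If it is under cup 2 (prior 1/3): only cup 1 is available, probability 1; weight (1/3)·1 = 1/3.
If it is under cup 3 (prior 1/3): cup 1 is available, opened with probability 7/8; weight (1/3)·(7/8) = 7/24.
The weights sum to 5/8.
So P(the pea under cup 3 | the dealer opened cup 1) = (7/24) / (5/8) = 7/15.

7/15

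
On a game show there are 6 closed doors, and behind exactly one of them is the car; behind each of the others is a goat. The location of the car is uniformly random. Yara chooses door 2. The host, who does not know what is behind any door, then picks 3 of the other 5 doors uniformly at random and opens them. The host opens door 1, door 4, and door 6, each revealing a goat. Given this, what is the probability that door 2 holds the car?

1/3

Condition on the true location of the car.
If it is behind any of doors 1, 4, and 6 (prior 1/6 each): that door was opened and seen not to hold the prize — ruled out; weight (1/6)·0 = 0 each.
If it is behind any of doors 2, 3, and 5 (prior 1/6 each): the host picks exactly this set with probability 1/10 regardless, and none is the prize; weight (1/6)·(1/10) = 1/60 each.
The weights sum to 1/20.
So P(the car behind door 2 | the host opened door 1, door 4, and door 6) = (1/60) / (1/20) = 1/3.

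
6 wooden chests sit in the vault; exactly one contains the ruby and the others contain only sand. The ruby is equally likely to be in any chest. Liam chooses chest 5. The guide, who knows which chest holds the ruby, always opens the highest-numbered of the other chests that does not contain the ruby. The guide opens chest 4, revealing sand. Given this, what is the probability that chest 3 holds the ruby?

Apply Bayes' rule, conditioning on where the ruby actually is.
If it is in any of chests 1, 2, 3, and 5 (prior 1/6 each): the guide would have opened chest 6 instead, probability 0; weight (1/6)·0 = 0 each.
If it is in chest 4 (prior 1/6): the guide opened chest 4, so this case is ruled out; weight (1/6)·0 = 0.
If it is in chest 6 (prior 1/6): chest 4 is the highest-numbered option available, probability 1; weight (1/6)·1 = 1/6.
The weights sum to 1/6.
So P(the ruby in chest 3 | the guide opened chest 4) = 0 / (1/6) = 0.

0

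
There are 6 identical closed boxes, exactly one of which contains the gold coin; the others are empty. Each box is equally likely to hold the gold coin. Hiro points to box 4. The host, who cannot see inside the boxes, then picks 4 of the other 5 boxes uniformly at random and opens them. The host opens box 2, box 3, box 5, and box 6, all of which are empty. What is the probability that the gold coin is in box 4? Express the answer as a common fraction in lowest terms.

Because the host chose which boxes to open without knowing where the gold coin is, the choice is independent of the prize location. Learning that none of the 4 opened boxes holds the gold coin simply rules out those 4 locations and leaves the remaining 2 boxes still equally likely by symmetry.
So P(the gold coin in box 4) = 1/2.

1/2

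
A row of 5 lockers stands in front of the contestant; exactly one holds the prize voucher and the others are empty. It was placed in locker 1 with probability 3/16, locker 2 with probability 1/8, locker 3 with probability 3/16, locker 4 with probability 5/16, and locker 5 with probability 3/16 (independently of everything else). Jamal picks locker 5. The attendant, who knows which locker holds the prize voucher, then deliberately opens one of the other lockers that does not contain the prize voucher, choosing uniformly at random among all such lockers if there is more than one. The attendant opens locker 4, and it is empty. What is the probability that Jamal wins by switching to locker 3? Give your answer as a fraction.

Condition on the true location of the prize voucher.
If it is in either of lockers 1 and 3 (prior 3/16 each): the attendant has 3 equally likely choices, so probability 1/3; weight (3/16)·(1/3) = 1/16 each.
If it is in locker 2 (prior 1/8): the attendant has 3 equally likely choices, so probability 1/3; weight (1/8)·(1/3) = 1/24.
If it is in locker 4 (prior 5/16): the attendant opened locker 4, so this case is ruled out; weight (5/16)·0 = 0.
If it is in locker 5 (prior 3/16): the attendant has 4 equally likely choices, so probability 1/4; weight (3/16)·(1/4) = 3/64.
The weights sum to 41/192.
So P(the prize voucher in locker 3 | the attendant opened locker 4) = (1/16) / (41/192) = 12/41.

12/41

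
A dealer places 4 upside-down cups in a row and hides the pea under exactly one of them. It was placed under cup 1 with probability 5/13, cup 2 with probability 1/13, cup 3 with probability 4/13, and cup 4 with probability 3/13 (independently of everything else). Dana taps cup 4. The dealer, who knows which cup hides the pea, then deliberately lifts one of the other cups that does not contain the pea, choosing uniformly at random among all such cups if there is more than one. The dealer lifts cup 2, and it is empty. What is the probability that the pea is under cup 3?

Condition on the true location of the pea.
If it is under cup 1 (prior 5/13): the dealer has 2 equally likely choices, so probability 1/2; weight (5/13)·(1/2) = 5/26.
If it is under cup 2 (prior 1/13): the dealer opened cup 2, so this case is ruled out; weight (1/13)·0 = 0.
If it is under cup 3 (prior 4/13): the dealer has 2 equally likely choices, so probability 1/2; weight (4/13)·(1/2) = 2/13.
If it is under cup 4 (prior 3/13): the dealer has 3 equally likely choices, so probability 1/3; weight (3/13)·(1/3) = 1/13.
The weights sum to 11/26.
So P(the pea under cup 3 | the dealer opened cup 2) = (2/13) / (11/26) = 4/11.

4/11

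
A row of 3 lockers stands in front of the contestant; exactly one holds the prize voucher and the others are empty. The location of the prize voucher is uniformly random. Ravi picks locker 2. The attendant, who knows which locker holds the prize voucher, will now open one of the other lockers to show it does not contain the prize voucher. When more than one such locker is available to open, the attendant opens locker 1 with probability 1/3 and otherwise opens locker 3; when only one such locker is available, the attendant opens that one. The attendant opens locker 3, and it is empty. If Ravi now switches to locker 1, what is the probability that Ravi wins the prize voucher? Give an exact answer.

Apply Bayes' rule, conditioning on where the prize voucher actually is.
If it is in locker 1 (prior 1/3): only locker 3 is available, probability 1; weight (1/3)·1 = 1/3.
If it is in locker 2 (prior 1/3): locker 1 is available but not opened, probability 2/3; weight (1/3)·(2/3) = 2/9.
If it is in locker 3 (prior 1/3): the attendant opened locker 3, so this case is ruled out; weight (1/3)·0 = 0.
The weights sum to 5/9.
So P(the prize voucher in locker 1 | the attendant opened locker 3) = (1/3) / (5/9) = 3/5.

3/5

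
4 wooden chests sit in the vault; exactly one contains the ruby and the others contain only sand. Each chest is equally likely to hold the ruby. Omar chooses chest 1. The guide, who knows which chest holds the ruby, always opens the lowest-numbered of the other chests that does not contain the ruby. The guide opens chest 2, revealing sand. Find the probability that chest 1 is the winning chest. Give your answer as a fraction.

1/3

Condition on the true location of the ruby.
If it is in any of chests 1, 3, and 4 (prior 1/4 each): chest 2 is the lowest-numbered option available, probability 1; weight (1/4)·1 = 1/4 each.
If it is in chest 2 (prior 1/4): the guide opened chest 2, so this case is ruled out; weight (1/4)·0 = 0.
The weights sum to 3/4.
So P(the ruby in chest 1 | the guide opened chest 2) = (1/4) / (3/4) = 1/3.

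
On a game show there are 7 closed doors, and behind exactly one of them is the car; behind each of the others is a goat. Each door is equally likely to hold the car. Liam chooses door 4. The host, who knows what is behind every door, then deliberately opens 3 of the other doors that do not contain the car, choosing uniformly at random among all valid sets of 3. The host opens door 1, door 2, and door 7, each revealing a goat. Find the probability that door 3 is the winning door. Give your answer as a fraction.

2/7

Apply Bayes' rule, conditioning on where the car actually is.
If it is behind any of doors 1, 2, and 7 (prior 1/7 each): that door was opened and seen not to hold the prize — ruled out; weight (1/7)·0 = 0 each.
If it is behind any of doors 3, 5, and 6 (prior 1/7 each): the host has 10 equally likely choices, so probability 1/10; weight (1/7)·(1/10) = 1/70 each.
If it is behind door 4 (prior 1/7): the host has 20 equally likely choices, so probability 1/20; weight (1/7)·(1/20) = 1/140.
The weights sum to 1/20.
So P(the car behind door 3 | the host opened door 1, door 2, and door 7) = (1/70) / (1/20) = 2/7.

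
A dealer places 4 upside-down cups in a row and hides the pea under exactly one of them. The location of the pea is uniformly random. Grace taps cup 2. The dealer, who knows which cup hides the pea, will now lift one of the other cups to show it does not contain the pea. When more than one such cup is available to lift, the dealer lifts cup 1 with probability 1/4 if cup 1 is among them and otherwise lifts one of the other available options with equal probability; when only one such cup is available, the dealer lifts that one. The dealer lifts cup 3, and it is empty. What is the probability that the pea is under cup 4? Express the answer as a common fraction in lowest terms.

6/13

Apply Bayes' rule, conditioning on where the pea actually is.
If it is under cup 1 (prior 1/4): cup 1 holds the prize so is unavailable; the dealer chooses uniformly among the 2 others, probability 1/2; weight (1/4)·(1/2) = 1/8.
If it is under cup 2 (prior 1/4): cup 1 is available but not opened; cup 3 gets probability (1 − 1/4)/2 = 3/8; weight (1/4)·(3/8) = 3/32.
If it is under cup 3 (prior 1/4): the dealer opened cup 3, so this case is ruled out; weight (1/4)·0 = 0.
If it is under cup 4 (prior 1/4): cup 1 is available but not opened, probability 3/4; weight (1/4)·(3/4) = 3/16.
The weights sum to 13/32.
So P(the pea under cup 4 | the dealer opened cup 3) = (3/16) / (13/32) = 6/13.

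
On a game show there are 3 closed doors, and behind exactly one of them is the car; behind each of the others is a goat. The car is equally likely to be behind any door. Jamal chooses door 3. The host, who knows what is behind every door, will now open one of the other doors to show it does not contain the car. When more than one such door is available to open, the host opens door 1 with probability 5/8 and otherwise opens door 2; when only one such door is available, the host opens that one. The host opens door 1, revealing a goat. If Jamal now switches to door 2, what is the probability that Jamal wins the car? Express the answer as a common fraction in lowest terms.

8/13

Consider each possible location of the car in turn.
If it is behind door 1 (prior 1/3): the host opened door 1, so this case is ruled out; weight (1/3)·0 = 0.
If it is behind door 2 (prior 1/3): only door 1 is available, probability 1; weight (1/3)·1 = 1/3.
If it is behind door 3 (prior 1/3): door 1 is available, opened with probability 5/8; weight (1/3)·(5/8) = 5/24.
The weights sum to 13/24.
So P(the car behind door 2 | the host opened door 1) = (1/3) / (13/24) = 8/13.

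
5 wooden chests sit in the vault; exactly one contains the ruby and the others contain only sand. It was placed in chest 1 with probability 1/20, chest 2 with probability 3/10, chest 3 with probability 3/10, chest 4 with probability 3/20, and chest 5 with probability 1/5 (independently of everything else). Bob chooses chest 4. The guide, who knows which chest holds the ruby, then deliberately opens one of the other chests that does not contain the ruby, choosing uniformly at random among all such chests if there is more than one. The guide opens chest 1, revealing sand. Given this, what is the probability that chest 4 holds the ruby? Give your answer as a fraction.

9/73

Condition on the true location of the ruby.
If it is in chest 1 (prior 1/20): the guide opened chest 1, so this case is ruled out; weight (1/20)·0 = 0.
If it is in either of chests 2 and 3 (prior 3/10 each): the guide has 3 equally likely choices, so probability 1/3; weight (3/10)·(1/3) = 1/10 each.
If it is in chest 4 (prior 3/20): the guide has 4 equally likely choices, so probability 1/4; weight (3/20)·(1/4) = 3/80.
If it is in chest 5 (prior 1/5): the guide has 3 equally likely choices, so probability 1/3; weight (1/5)·(1/3) = 1/15.
The weights sum to 73/240.
So P(the ruby in chest 4 | the guide opened chest 1) = (3/80) / (73/240) = 9/73.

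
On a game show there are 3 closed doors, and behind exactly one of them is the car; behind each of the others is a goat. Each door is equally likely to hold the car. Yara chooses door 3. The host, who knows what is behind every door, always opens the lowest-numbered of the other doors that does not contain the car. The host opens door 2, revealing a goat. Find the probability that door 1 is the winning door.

Apply Bayes' rule, conditioning on where the car actually is.
If it is behind door 1 (prior 1/3): door 2 is the lowest-numbered option available, probability 1; weight (1/3)·1 = 1/3.
If it is behind door 2 (prior 1/3): the host opened door 2, so this case is ruled out; weight (1/3)·0 = 0.
If it is behind door 3 (prior 1/3): the host would have opened door 1 instead, probability 0; weight (1/3)·0 = 0.
The weights sum to 1/3.
So P(the car behind door 1 | the host opened door 2) = (1/3) / (1/3) = 1.

1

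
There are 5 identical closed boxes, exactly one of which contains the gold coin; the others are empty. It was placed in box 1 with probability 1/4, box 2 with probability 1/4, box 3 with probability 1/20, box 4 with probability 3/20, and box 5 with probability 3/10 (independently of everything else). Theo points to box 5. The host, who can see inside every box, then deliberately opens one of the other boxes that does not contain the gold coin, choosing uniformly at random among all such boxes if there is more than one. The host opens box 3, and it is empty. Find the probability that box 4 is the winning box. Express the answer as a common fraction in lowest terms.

6/35

Apply Bayes' rule, conditioning on where the gold coin actually is.
If it is in either of boxes 1 and 2 (prior 1/4 each): the host has 3 equally likely choices, so probability 1/3; weight (1/4)·(1/3) = 1/12 each.
If it is in box 3 (prior 1/20): the host opened box 3, so this case is ruled out; weight (1/20)·0 = 0.
If it is in box 4 (prior 3/20): the host has 3 equally likely choices, so probability 1/3; weight (3/20)·(1/3) = 1/20.
If it is in box 5 (prior 3/10): the host has 4 equally likely choices, so probability 1/4; weight (3/10)·(1/4) = 3/40.
The weights sum to 7/24.
So P(the gold coin in box 4 | the host opened box 3) = (1/20) / (7/24) = 6/35.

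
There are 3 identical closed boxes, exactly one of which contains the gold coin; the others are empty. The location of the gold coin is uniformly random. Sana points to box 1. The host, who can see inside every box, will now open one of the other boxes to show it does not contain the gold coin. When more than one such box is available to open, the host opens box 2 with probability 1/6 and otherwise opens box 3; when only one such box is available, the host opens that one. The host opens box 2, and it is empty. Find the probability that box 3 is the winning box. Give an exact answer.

6/7

Condition on the true location of the gold coin.
If it is in box 1 (prior 1/3): box 2 is available, opened with probability 1/6; weight (1/3)·(1/6) = 1/18.
If it is in box 2 (prior 1/3): the host opened box 2, so this case is ruled out; weight (1/3)·0 = 0.
If it is in box 3 (prior 1/3): only box 2 is available, probability 1; weight (1/3)·1 = 1/3.
The weights sum to 7/18.
So P(the gold coin in box 3 | the host opened box 2) = (1/3) / (7/18) = 6/7.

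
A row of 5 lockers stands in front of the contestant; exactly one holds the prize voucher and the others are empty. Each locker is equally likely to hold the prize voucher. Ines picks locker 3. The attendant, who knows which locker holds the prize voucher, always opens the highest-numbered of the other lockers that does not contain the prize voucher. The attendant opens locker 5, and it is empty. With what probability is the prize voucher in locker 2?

Apply Bayes' rule, conditioning on where the prize voucher actually is.
If it is in any of lockers 1, 2, 3, and 4 (prior 1/5 each): locker 5 is the highest-numbered option available, probability 1; weight (1/5)·1 = 1/5 each.
If it is in locker 5 (prior 1/5): the attendant opened locker 5, so this case is ruled out; weight (1/5)·0 = 0.
The weights sum to 4/5.
So P(the prize voucher in locker 2 | the attendant opened locker 5) = (1/5) / (4/5) = 1/4.

1/4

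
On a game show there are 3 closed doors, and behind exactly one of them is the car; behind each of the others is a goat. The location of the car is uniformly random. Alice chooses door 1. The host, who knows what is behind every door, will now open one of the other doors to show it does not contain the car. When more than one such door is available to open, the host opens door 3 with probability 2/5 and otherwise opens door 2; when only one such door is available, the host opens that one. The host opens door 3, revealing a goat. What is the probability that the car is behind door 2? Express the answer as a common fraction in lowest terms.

5/7

Consider each possible location of the car in turn.
If it is behind door 1 (prior 1/3): door 3 is available, opened with probability 2/5; weight (1/3)·(2/5) = 2/15.
If it is behind door 2 (prior 1/3): only door 3 is available, probability 1; weight (1/3)·1 = 1/3.
If it is behind door 3 (prior 1/3): the host opened door 3, so this case is ruled out; weight (1/3)·0 = 0.
The weights sum to 7/15.
So P(the car behind door 2 | the host opened door 3) = (1/3) / (7/15) = 5/7.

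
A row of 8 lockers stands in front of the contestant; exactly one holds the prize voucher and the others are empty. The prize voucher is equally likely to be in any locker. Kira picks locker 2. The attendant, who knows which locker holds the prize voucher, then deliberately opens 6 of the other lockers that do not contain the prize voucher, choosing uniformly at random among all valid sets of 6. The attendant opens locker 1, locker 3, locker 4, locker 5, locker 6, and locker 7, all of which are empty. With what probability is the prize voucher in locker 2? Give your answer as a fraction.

Apply Bayes' rule, conditioning on where the prize voucher actually is.
If it is in any of lockers 1, 3, 4, 5, 6, and 7 (prior 1/8 each): that locker was opened and seen not to hold the prize — ruled out; weight (1/8)·0 = 0 each.
If it is in locker 2 (prior 1/8): the attendant has 7 equally likely choices, so probability 1/7; weight (1/8)·(1/7) = 1/56.
If it is in locker 8 (prior 1/8): the attendant has no choice, probability 1; weight (1/8)·1 = 1/8.
The weights sum to 1/7.
So P(the prize voucher in locker 2 | the attendant opened locker 1, locker 3, locker 4, locker 5, locker 6, and locker 7) = (1/56) / (1/7) = 1/8.

1/8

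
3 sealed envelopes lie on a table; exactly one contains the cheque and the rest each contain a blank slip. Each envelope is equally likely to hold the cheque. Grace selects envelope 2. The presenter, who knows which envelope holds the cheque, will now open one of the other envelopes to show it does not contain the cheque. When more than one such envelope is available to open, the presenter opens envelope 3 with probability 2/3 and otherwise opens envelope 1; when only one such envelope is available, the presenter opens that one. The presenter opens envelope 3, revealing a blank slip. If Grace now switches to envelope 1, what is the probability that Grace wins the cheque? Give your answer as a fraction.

Consider each possible location of the cheque in turn.
If it is in envelope 1 (prior 1/3): only envelope 3 is available, probability 1; weight (1/3)·1 = 1/3.
If it is in envelope 2 (prior 1/3): envelope 3 is available, opened with probability 2/3; weight (1/3)·(2/3) = 2/9.
If it is in envelope 3 (prior 1/3): the presenter opened envelope 3, so this case is ruled out; weight (1/3)·0 = 0.
The weights sum to 5/9.
So P(the cheque in envelope 1 | the presenter opened envelope 3) = (1/3) / (5/9) = 3/5.

3/5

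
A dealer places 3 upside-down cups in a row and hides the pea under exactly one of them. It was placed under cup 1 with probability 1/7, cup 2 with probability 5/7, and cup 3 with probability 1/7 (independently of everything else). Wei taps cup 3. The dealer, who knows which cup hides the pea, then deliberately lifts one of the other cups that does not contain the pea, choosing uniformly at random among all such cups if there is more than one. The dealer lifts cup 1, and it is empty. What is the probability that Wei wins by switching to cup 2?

10/11

Apply Bayes' rule, conditioning on where the pea actually is.
If it is under cup 1 (prior 1/7): the dealer opened cup 1, so this case is ruled out; weight (1/7)·0 = 0.
If it is under cup 2 (prior 5/7): the dealer has no choice, probability 1; weight (5/7)·1 = 5/7.
If it is under cup 3 (prior 1/7): the dealer has 2 equally likely choices, so probability 1/2; weight (1/7)·(1/2) = 1/14.
The weights sum to 11/14.
So P(the pea under cup 2 | the dealer opened cup 1) = (5/7) / (11/14) = 10/11.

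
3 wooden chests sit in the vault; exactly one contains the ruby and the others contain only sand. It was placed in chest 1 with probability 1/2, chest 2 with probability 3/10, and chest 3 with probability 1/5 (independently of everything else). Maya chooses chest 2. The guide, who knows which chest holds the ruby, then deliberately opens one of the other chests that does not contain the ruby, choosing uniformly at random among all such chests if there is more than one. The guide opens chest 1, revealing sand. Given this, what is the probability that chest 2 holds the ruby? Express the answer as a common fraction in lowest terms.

Condition on the true location of the ruby.
If it is in chest 1 (prior 1/2): the guide opened chest 1, so this case is ruled out; weight (1/2)·0 = 0.
If it is in chest 2 (prior 3/10): the guide has 2 equally likely choices, so probability 1/2; weight (3/10)·(1/2) = 3/20.
If it is in chest 3 (prior 1/5): the guide has no choice, probability 1; weight (1/5)·1 = 1/5.
The weights sum to 7/20.
So P(the ruby in chest 2 | the guide opened chest 1) = (3/20) / (7/20) = 3/7.

3/7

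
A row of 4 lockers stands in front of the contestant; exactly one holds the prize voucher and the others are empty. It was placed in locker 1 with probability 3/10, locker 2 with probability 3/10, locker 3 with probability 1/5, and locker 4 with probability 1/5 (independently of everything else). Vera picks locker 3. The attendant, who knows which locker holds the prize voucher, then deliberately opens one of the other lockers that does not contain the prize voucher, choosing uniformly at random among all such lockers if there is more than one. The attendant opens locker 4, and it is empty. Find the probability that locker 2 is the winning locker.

Apply Bayes' rule, conditioning on where the prize voucher actually is.
If it is in either of lockers 1 and 2 (prior 3/10 each): the attendant has 2 equally likely choices, so probability 1/2; weight (3/10)·(1/2) = 3/20 each.
If it is in locker 3 (prior 1/5): the attendant has 3 equally likely choices, so probability 1/3; weight (1/5)·(1/3) = 1/15.
If it is in locker 4 (prior 1/5): the attendant opened locker 4, so this case is ruled out; weight (1/5)·0 = 0.
The weights sum to 11/30.
So P(the prize voucher in locker 2 | the attendant opened locker 4) = (3/20) / (11/30) = 9/22.

9/22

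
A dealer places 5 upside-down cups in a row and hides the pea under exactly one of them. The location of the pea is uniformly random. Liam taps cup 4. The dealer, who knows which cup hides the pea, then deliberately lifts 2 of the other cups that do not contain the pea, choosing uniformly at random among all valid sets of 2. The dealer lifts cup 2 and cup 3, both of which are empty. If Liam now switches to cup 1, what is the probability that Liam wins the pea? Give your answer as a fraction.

Apply Bayes' rule, conditioning on where the pea actually is.
If it is under either of cups 1 and 5 (prior 1/5 each): the dealer has 3 equally likely choices, so probability 1/3; weight (1/5)·(1/3) = 1/15 each.
If it is under either of cups 2 and 3 (prior 1/5 each): that cup was opened and seen not to hold the prize — ruled out; weight (1/5)·0 = 0 each.
If it is under cup 4 (prior 1/5): the dealer has 6 equally likely choices, so probability 1/6; weight (1/5)·(1/6) = 1/30.
The weights sum to 1/6.
So P(the pea under cup 1 | the dealer opened cup 2 and cup 3) = (1/15) / (1/6) = 2/5.

2/5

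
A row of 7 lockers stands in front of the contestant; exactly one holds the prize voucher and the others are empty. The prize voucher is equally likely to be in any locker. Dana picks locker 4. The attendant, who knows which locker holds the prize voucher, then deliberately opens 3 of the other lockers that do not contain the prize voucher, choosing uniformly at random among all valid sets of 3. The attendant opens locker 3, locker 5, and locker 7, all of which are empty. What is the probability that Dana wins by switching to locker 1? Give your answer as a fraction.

2/7

Consider each possible location of the prize voucher in turn.
If it is in any of lockers 1, 2, and 6 (prior 1/7 each): the attendant has 10 equally likely choices, so probability 1/10; weight (1/7)·(1/10) = 1/70 each.
If it is in any of lockers 3, 5, and 7 (prior 1/7 each): that locker was opened and seen not to hold the prize — ruled out; weight (1/7)·0 = 0 each.
If it is in locker 4 (prior 1/7): the attendant has 20 equally likely choices, so probability 1/20; weight (1/7)·(1/20) = 1/140.
The weights sum to 1/20.
So P(the prize voucher in locker 1 | the attendant opened locker 3, locker 5, and locker 7) = (1/70) / (1/20) = 2/7.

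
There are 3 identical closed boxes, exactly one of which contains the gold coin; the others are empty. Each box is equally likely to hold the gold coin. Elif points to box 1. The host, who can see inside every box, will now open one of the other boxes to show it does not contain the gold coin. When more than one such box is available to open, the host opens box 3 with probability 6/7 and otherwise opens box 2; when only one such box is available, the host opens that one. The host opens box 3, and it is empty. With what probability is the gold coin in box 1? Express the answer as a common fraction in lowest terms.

Condition on the true location of the gold coin.
If it is in box 1 (prior 1/3): box 3 is available, opened with probability 6/7; weight (1/3)·(6/7) = 2/7.
If it is in box 2 (prior 1/3): only box 3 is available, probability 1; weight (1/3)·1 = 1/3.
If it is in box 3 (prior 1/3): the host opened box 3, so this case is ruled out; weight (1/3)·0 = 0.
The weights sum to 13/21.
So P(the gold coin in box 1 | the host opened box 3) = (2/7) / (13/21) = 6/13.

6/13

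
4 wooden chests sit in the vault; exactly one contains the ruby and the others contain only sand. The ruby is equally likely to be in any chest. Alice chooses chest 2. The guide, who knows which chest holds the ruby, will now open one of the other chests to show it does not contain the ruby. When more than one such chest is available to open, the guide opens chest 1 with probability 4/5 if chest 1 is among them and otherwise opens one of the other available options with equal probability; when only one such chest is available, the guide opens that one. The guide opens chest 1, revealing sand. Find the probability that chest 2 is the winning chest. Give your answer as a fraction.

1/3

Condition on the true location of the ruby.
If it is in chest 1 (prior 1/4): the guide opened chest 1, so this case is ruled out; weight (1/4)·0 = 0.
If it is in any of chests 2, 3, and 4 (prior 1/4 each): chest 1 is available, opened with probability 4/5; weight (1/4)·(4/5) = 1/5 each.
The weights sum to 3/5.
So P(the ruby in chest 2 | the guide opened chest 1) = (1/5) / (3/5) = 1/3.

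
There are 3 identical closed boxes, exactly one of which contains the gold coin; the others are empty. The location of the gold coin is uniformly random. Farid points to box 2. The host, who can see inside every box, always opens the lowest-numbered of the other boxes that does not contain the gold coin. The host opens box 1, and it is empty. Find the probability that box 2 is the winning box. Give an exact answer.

Consider each possible location of the gold coin in turn.
If it is in box 1 (prior 1/3): the host opened box 1, so this case is ruled out; weight (1/3)·0 = 0.
If it is in either of boxes 2 and 3 (prior 1/3 each): box 1 is the lowest-numbered option available, probability 1; weight (1/3)·1 = 1/3 each.
The weights sum to 2/3.
So P(the gold coin in box 2 | the host opened box 1) = (1/3) / (2/3) = 1/2.

1/2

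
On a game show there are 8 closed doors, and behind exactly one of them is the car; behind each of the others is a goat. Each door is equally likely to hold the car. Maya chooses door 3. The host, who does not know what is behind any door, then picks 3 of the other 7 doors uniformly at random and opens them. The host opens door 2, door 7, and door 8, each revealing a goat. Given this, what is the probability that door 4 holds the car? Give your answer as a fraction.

1/5

Condition on the true location of the car.
If it is behind any of doors 1, 3, 4, 5, and 6 (prior 1/8 each): the host picks exactly this set with probability 1/35 regardless, and none is the prize; weight (1/8)·(1/35) = 1/280 each.
If it is behind any of doors 2, 7, and 8 (prior 1/8 each): that door was opened and seen not to hold the prize — ruled out; weight (1/8)·0 = 0 each.
The weights sum to 1/56.
So P(the car behind door 4 | the host opened door 2, door 7, and door 8) = (1/280) / (1/56) = 1/5.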